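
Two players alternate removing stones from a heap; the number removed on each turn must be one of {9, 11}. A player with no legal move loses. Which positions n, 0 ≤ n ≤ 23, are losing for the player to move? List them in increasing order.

G(0) = 0
G(1) = mex{} = 0
G(2) = mex{} = 0
G(3) = mex{} = 0
G(4) = mex{} = 0
G(5) = mex{} = 0
G(6) = mex{} = 0
G(7) = mex{} = 0
G(8) = mex{} = 0
G(9) = mex{0} = 1
G(10) = mex{0} = 1
G(11) = mex{0,0} = 1
G(12) = mex{0,0} = 1
G(13) = mex{0,0} = 1
G(14) = mex{0,0} = 1
G(15) = mex{0,0} = 1
G(16) = mex{0,0} = 1
G(17) = mex{0,0} = 1
G(18) = mex{1,0} = 2
G(19) = mex{1,0} = 2
G(20) = mex{1,1} = 0
G(21) = mex{1,1} = 0
G(22) = mex{1,1} = 0
G(23) = mex{1,1} = 0
P-positions are exactly the n with G(n) = 0.

0, 1, 2, 3, 4, 5, 6, 7, 8, 20, 21, 22, 23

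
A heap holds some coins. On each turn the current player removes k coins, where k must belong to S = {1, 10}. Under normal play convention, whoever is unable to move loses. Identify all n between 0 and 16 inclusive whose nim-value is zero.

G(0) = 0
G(1) = mex{0} = 1
G(2) = mex{1} = 0
G(3) = mex{0} = 1
G(4) = mex{1} = 0
G(5) = mex{0} = 1
G(6) = mex{1} = 0
G(7) = mex{0} = 1
G(8) = mex{1} = 0
G(9) = mex{0} = 1
G(10) = mex{1,0} = 2
G(11) = mex{2,1} = 0
G(12) = mex{0,0} = 1
G(13) = mex{1,1} = 0
G(14) = mex{0,0} = 1
G(15) = mex{1,1} = 0
G(16) = mex{0,0} = 1
P-positions are exactly the n with G(n) = 0.

0, 2, 4, 6, 8, 11, 13, 15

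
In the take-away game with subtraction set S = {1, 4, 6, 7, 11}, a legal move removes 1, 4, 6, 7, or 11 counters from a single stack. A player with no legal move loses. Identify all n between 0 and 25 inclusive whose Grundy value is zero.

n :  0  1  2  3  4  5  6  7  8  9 10 11 12 13 14 15 16 17 18 19 20 21 22 23 24 25
G :  0  1  0  1  2  0  1  2  3  2  0  1  2  3  4  0  1  2  0  1  0  1  2  0  1  2
P-positions are exactly the n with G(n) = 0.

0, 2, 5, 10, 15, 18, 20, 23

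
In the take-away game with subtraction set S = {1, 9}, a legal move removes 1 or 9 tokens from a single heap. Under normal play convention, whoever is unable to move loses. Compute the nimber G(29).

1

n :  0  1  2  3  4  5  6  7  8  9 10 11 12 13 14 15 16 17 18 19 20 21 22 23 24 25 26 27 28 29
G :  0  1  0  1  0  1  0  1  0  1  0  1  0  1  0  1  0  1  0  1  0  1  0  1  0  1  0  1  0  1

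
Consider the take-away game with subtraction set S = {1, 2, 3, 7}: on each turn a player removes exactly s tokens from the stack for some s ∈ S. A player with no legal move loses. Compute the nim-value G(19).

3

G(0) = 0
G(1) = mex{0} = 1
G(2) = mex{1,0} = 2
G(3) = mex{2,1,0} = 3
G(4) = mex{3,2,1} = 0
G(5) = mex{0,3,2} = 1
G(6) = mex{1,0,3} = 2
G(7) = mex{2,1,0,0} = 3
G(8) = mex{3,2,1,1} = 0
G(9) = mex{0,3,2,2} = 1
G(10) = mex{1,0,3,3} = 2
G(11) = mex{2,1,0,0} = 3
G(12) = mex{3,2,1,1} = 0
G(13) = mex{0,3,2,2} = 1
G(14) = mex{1,0,3,3} = 2
G(15) = mex{2,1,0,0} = 3
G(16) = mex{3,2,1,1} = 0
G(17) = mex{0,3,2,2} = 1
G(18) = mex{1,0,3,3} = 2
G(19) = mex{2,1,0,0} = 3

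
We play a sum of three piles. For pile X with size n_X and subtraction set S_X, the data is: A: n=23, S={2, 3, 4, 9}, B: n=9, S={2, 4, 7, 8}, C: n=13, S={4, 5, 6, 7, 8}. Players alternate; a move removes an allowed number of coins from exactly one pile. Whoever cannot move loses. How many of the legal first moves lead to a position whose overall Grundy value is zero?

Pile A, S = {2, 3, 4, 9}:
G(0) = 0
G(1) = mex{} = 0
G(2) = mex{0} = 1
G(3) = mex{0,0} = 1
G(4) = mex{1,0,0} = 2
G(5) = mex{1,1,0} = 2
G(6) = mex{2,1,1} = 0
G(7) = mex{2,2,1} = 0
G(8) = mex{0,2,2} = 1
G(9) = mex{0,0,2,0} = 1
G(10) = mex{1,0,0,0} = 2
G(11) = mex{1,1,0,1} = 2
G(12) = mex{2,1,1,1} = 0
G(13) = mex{2,2,1,2} = 0
G(14) = mex{0,2,2,2} = 1
G(15) = mex{0,0,2,0} = 1
G(16) = mex{1,0,0,0} = 2
G(17) = mex{1,1,0,1} = 2
G(18) = mex{2,1,1,1} = 0
G(19) = mex{2,2,1,2} = 0
G(20) = mex{0,2,2,2} = 1
G(21) = mex{0,0,2,0} = 1
G(22) = mex{1,0,0,0} = 2
G(23) = mex{1,1,0,1} = 2
G_A(23) = 2.
Pile B, S = {2, 4, 7, 8}:
n : 0 1 2 3 4 5 6 7 8 9
G : 0 0 1 1 2 2 0 3 1 4
G_B(9) = 4.
Pile C, S = {4, 5, 6, 7, 8}:
n :  0  1  2  3  4  5  6  7  8  9 10 11 12 13
G :  0  0  0  0  1  1  1  1  2  2  2  2  0  0
G_C(13) = 0.
Combined Grundy value = 2 ⊕ 4 ⊕ 0 = 6.
A winning move leaves total XOR = 0, i.e. changes one component's Grundy value g to g ⊕ X where X is the current total.
Pile A: need g' = 2⊕6 = 4. Options: 23−2→G=1, 23−3→G=1, 23−4→G=0, 23−9→G=1. Hits: 0.
Pile B: need g' = 4⊕6 = 2. Options: 9−2→G=3, 9−4→G=2, 9−7→G=1, 9−8→G=0. Hits: 1.
Pile C: need g' = 0⊕6 = 6. Options: 13−4→G=2, 13−5→G=2, 13−6→G=1, 13−7→G=1, 13−8→G=1. Hits: 0.

1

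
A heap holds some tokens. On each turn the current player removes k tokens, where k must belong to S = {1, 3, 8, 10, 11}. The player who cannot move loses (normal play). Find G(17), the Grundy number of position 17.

n :  0  1  2  3  4  5  6  7  8  9 10 11 12 13 14 15 16 17
G :  0  1  0  1  0  1  0  1  2  3  2  3  2  3  2  3  4  5

5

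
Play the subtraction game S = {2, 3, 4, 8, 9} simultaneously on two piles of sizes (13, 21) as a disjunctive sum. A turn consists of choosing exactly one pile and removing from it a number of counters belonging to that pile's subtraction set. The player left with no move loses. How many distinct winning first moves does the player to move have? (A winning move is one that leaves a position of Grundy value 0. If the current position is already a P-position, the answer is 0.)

5

All piles use S = {2, 3, 4, 8, 9}:
G(0) = 0
G(1) = mex{} = 0
G(2) = mex{0} = 1
G(3) = mex{0,0} = 1
G(4) = mex{1,0,0} = 2
G(5) = mex{1,1,0} = 2
G(6) = mex{2,1,1} = 0
G(7) = mex{2,2,1} = 0
G(8) = mex{0,2,2,0} = 1
G(9) = mex{0,0,2,0,0} = 1
G(10) = mex{1,0,0,1,0} = 2
G(11) = mex{1,1,0,1,1} = 2
G(12) = mex{2,1,1,2,1} = 0
G(13) = mex{2,2,1,2,2} = 0
G(14) = mex{0,2,2,0,2} = 1
G(15) = mex{0,0,2,0,0} = 1
G(16) = mex{1,0,0,1,0} = 2
G(17) = mex{1,1,0,1,1} = 2
G(18) = mex{2,1,1,2,1} = 0
G(19) = mex{2,2,1,2,2} = 0
G(20) = mex{0,2,2,0,2} = 1
G(21) = mex{0,0,2,0,0} = 1
Pile A: G(13) = 0.
Pile B: G(21) = 1.
Combined Grundy value = 0 ⊕ 1 = 1.
A winning move leaves total XOR = 0, i.e. changes one component's Grundy value g to g ⊕ X where X is the current total.
Pile A: need g' = 0⊕1 = 1. Options: 13−2→G=2, 13−3→G=2, 13−4→G=1, 13−8→G=2, 13−9→G=2. Hits: 1.
Pile B: need g' = 1⊕1 = 0. Options: 21−2→G=0, 21−3→G=0, 21−4→G=2, 21−8→G=0, 21−9→G=0. Hits: 4.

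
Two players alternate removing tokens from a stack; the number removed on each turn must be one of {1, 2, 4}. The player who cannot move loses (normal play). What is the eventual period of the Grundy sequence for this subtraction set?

G(0) = 0
G(1) = mex{0} = 1
G(2) = mex{1,0} = 2
G(3) = mex{2,1} = 0
G(4) = mex{0,2,0} = 1
G(5) = mex{1,0,1} = 2
G(6) = mex{2,1,2} = 0
G(7) = mex{0,2,0} = 1
G(8) = mex{1,0,1} = 2
G(9) = mex{2,1,2} = 0
G(10) = mex{0,2,0} = 1
G(11) = mex{1,0,1} = 2
G(12) = mex{2,1,2} = 0
G(13) = mex{0,2,0} = 1
G(14) = mex{1,0,1} = 2
G(n+3) = G(n) holds for n = 0,…,3 (a full window of length max(S) = 4), so the sequence is purely periodic with period 3.

3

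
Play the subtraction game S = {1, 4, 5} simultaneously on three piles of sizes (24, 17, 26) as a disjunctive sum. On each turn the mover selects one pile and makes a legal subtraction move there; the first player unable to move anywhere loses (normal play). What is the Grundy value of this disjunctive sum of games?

All piles use S = {1, 4, 5}:
n :  0  1  2  3  4  5  6  7  8  9 10 11 12 13 14 15 16 17 18 19 20 21 22 23 24 25 26
G :  0  1  0  1  2  3  2  3  0  1  0  1  2  3  2  3  0  1  0  1  2  3  2  3  0  1  0
Pile A: G(24) = 0.
Pile B: G(17) = 1.
Pile C: G(26) = 0.
Combined Grundy value = 0 ⊕ 1 ⊕ 0 = 1.

1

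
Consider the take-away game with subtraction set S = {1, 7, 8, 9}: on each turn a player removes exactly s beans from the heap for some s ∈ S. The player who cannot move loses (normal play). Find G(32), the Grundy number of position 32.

0

n :  0  1  2  3  4  5  6  7  8  9 10 11 12 13 14 15 16 17 18 19 20 21 22 23 24 25 26 27 28 29 30 31 32
G :  0  1  0  1  0  1  0  1  2  3  2  3  2  3  2  3  0  1  0  1  0  1  0  1  2  3  2  3  2  3  2  3  0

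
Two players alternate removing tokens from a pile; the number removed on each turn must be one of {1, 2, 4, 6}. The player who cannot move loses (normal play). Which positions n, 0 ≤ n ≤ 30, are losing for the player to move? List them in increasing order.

n :  0  1  2  3  4  5  6  7  8  9 10 11 12 13 14 15 16 17 18 19 20 21 22 23 24 25 26 27 28 29 30
G :  0  1  2  0  1  2  3  4  0  1  2  0  1  2  3  4  0  1  2  0  1  2  3  4  0  1  2  0  1  2  3
P-positions are exactly the n with G(n) = 0.

0, 3, 8, 11, 16, 19, 24, 27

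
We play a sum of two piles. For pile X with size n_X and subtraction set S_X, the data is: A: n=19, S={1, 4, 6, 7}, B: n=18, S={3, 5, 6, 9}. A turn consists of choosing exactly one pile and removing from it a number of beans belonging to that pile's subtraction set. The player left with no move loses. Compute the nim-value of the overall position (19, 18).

Pile A, S = {1, 4, 6, 7}:
G(0) = 0
G(1) = mex{0} = 1
G(2) = mex{1} = 0
G(3) = mex{0} = 1
G(4) = mex{1,0} = 2
G(5) = mex{2,1} = 0
G(6) = mex{0,0,0} = 1
G(7) = mex{1,1,1,0} = 2
G(8) = mex{2,2,0,1} = 3
G(9) = mex{3,0,1,0} = 2
G(10) = mex{2,1,2,1} = 0
G(11) = mex{0,2,0,2} = 1
G(12) = mex{1,3,1,0} = 2
G(13) = mex{2,2,2,1} = 0
G(14) = mex{0,0,3,2} = 1
G(15) = mex{1,1,2,3} = 0
G(16) = mex{0,2,0,2} = 1
G(17) = mex{1,0,1,0} = 2
G(18) = mex{2,1,2,1} = 0
G(19) = mex{0,0,0,2} = 1
G_A(19) = 1.
Pile B, S = {3, 5, 6, 9}:
G(0) = 0
G(1) = mex{} = 0
G(2) = mex{} = 0
G(3) = mex{0} = 1
G(4) = mex{0} = 1
G(5) = mex{0,0} = 1
G(6) = mex{1,0,0} = 2
G(7) = mex{1,0,0} = 2
G(8) = mex{1,1,0} = 2
G(9) = mex{2,1,1,0} = 3
G(10) = mex{2,1,1,0} = 3
G(11) = mex{2,2,1,0} = 3
G(12) = mex{3,2,2,1} = 0
G(13) = mex{3,2,2,1} = 0
G(14) = mex{3,3,2,1} = 0
G(15) = mex{0,3,3,2} = 1
G(16) = mex{0,3,3,2} = 1
G(17) = mex{0,0,3,2} = 1
G(18) = mex{1,0,0,3} = 2
G_B(18) = 2.
Combined Grundy value = 1 ⊕ 2 = 3.

3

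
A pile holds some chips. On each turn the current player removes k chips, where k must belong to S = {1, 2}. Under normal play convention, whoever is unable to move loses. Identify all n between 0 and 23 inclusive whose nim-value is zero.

G(0) = 0
G(1) = mex{0} = 1
G(2) = mex{1,0} = 2
G(3) = mex{2,1} = 0
G(4) = mex{0,2} = 1
G(5) = mex{1,0} = 2
G(6) = mex{2,1} = 0
G(7) = mex{0,2} = 1
G(8) = mex{1,0} = 2
G(9) = mex{2,1} = 0
G(10) = mex{0,2} = 1
G(11) = mex{1,0} = 2
G(12) = mex{2,1} = 0
G(13) = mex{0,2} = 1
G(14) = mex{1,0} = 2
G(15) = mex{2,1} = 0
G(16) = mex{0,2} = 1
G(17) = mex{1,0} = 2
G(18) = mex{2,1} = 0
G(19) = mex{0,2} = 1
G(20) = mex{1,0} = 2
G(21) = mex{2,1} = 0
G(22) = mex{0,2} = 1
G(23) = mex{1,0} = 2
P-positions are exactly the n with G(n) = 0.

0, 3, 6, 9, 12, 15, 18, 21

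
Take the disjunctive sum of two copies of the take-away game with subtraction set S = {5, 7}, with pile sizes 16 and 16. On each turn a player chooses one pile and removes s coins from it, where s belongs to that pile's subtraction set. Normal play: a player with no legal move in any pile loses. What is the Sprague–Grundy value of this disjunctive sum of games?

All piles use S = {5, 7}:
n :  0  1  2  3  4  5  6  7  8  9 10 11 12 13 14 15 16
G :  0  0  0  0  0  1  1  1  1  1  2  2  0  0  0  0  0
Pile A: G(16) = 0.
Pile B: G(16) = 0.
Combined Grundy value = 0 ⊕ 0 = 0.

0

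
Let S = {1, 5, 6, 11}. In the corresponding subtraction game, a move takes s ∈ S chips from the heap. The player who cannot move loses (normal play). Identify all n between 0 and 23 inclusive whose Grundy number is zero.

0, 2, 4, 12, 14, 16

G(0) = 0
G(1) = mex{0} = 1
G(2) = mex{1} = 0
G(3) = mex{0} = 1
G(4) = mex{1} = 0
G(5) = mex{0,0} = 1
G(6) = mex{1,1,0} = 2
G(7) = mex{2,0,1} = 3
G(8) = mex{3,1,0} = 2
G(9) = mex{2,0,1} = 3
G(10) = mex{3,1,0} = 2
G(11) = mex{2,2,1,0} = 3
G(12) = mex{3,3,2,1} = 0
G(13) = mex{0,2,3,0} = 1
G(14) = mex{1,3,2,1} = 0
G(15) = mex{0,2,3,0} = 1
G(16) = mex{1,3,2,1} = 0
G(17) = mex{0,0,3,2} = 1
G(18) = mex{1,1,0,3} = 2
G(19) = mex{2,0,1,2} = 3
G(20) = mex{3,1,0,3} = 2
G(21) = mex{2,0,1,2} = 3
G(22) = mex{3,1,0,3} = 2
G(23) = mex{2,2,1,0} = 3
P-positions are exactly the n with G(n) = 0.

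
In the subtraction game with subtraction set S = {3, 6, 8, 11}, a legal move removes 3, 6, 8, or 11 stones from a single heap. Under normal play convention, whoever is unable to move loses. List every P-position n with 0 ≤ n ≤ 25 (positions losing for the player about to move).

0, 1, 2, 14, 15, 16

G(0) = 0
G(1) = mex{} = 0
G(2) = mex{} = 0
G(3) = mex{0} = 1
G(4) = mex{0} = 1
G(5) = mex{0} = 1
G(6) = mex{1,0} = 2
G(7) = mex{1,0} = 2
G(8) = mex{1,0,0} = 2
G(9) = mex{2,1,0} = 3
G(10) = mex{2,1,0} = 3
G(11) = mex{2,1,1,0} = 3
G(12) = mex{3,2,1,0} = 4
G(13) = mex{3,2,1,0} = 4
G(14) = mex{3,2,2,1} = 0
G(15) = mex{4,3,2,1} = 0
G(16) = mex{4,3,2,1} = 0
G(17) = mex{0,3,3,2} = 1
G(18) = mex{0,4,3,2} = 1
G(19) = mex{0,4,3,2} = 1
G(20) = mex{1,0,4,3} = 2
G(21) = mex{1,0,4,3} = 2
G(22) = mex{1,0,0,3} = 2
G(23) = mex{2,1,0,4} = 3
G(24) = mex{2,1,0,4} = 3
G(25) = mex{2,1,1,0} = 3
P-positions are exactly the n with G(n) = 0.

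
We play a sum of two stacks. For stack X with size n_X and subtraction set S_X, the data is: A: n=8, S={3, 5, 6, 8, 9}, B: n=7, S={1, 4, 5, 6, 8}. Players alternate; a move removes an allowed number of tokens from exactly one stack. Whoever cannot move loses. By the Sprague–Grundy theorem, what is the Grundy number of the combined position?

Stack A, S = {3, 5, 6, 8, 9}:
G(0) = 0
G(1) = mex{} = 0
G(2) = mex{} = 0
G(3) = mex{0} = 1
G(4) = mex{0} = 1
G(5) = mex{0,0} = 1
G(6) = mex{1,0,0} = 2
G(7) = mex{1,0,0} = 2
G(8) = mex{1,1,0,0} = 2
G_A(8) = 2.
Stack B, S = {1, 4, 5, 6, 8}:
n : 0 1 2 3 4 5 6 7
G : 0 1 0 1 2 3 2 3
G_B(7) = 3.
Combined Grundy value = 2 ⊕ 3 = 1.

1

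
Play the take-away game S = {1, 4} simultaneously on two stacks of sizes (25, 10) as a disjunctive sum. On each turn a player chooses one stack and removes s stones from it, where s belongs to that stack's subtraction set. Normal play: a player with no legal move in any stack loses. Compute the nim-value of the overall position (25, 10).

0

All stacks use S = {1, 4}:
n :  0  1  2  3  4  5  6  7  8  9 10 11 12 13 14 15 16 17 18 19 20 21 22 23 24 25
G :  0  1  0  1  2  0  1  0  1  2  0  1  0  1  2  0  1  0  1  2  0  1  0  1  2  0
Stack A: G(25) = 0.
Stack B: G(10) = 0.
Combined Grundy value = 0 ⊕ 0 = 0.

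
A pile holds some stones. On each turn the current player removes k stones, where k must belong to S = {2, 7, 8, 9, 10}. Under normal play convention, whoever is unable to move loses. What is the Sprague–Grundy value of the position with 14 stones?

3

G(0) = 0
G(1) = mex{} = 0
G(2) = mex{0} = 1
G(3) = mex{0} = 1
G(4) = mex{1} = 0
G(5) = mex{1} = 0
G(6) = mex{0} = 1
G(7) = mex{0,0} = 1
G(8) = mex{1,0,0} = 2
G(9) = mex{1,1,0,0} = 2
G(10) = mex{2,1,1,0,0} = 3
G(11) = mex{2,0,1,1,0} = 3
G(12) = mex{3,0,0,1,1} = 2
G(13) = mex{3,1,0,0,1} = 2
G(14) = mex{2,1,1,0,0} = 3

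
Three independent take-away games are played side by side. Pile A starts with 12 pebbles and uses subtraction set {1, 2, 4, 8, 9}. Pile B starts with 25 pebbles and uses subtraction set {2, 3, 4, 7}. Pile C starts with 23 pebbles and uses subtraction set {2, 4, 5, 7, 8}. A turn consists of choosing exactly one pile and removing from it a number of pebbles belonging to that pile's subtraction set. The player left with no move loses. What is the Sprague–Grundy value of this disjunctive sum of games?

Pile A, S = {1, 2, 4, 8, 9}:
G(0) = 0
G(1) = mex{0} = 1
G(2) = mex{1,0} = 2
G(3) = mex{2,1} = 0
G(4) = mex{0,2,0} = 1
G(5) = mex{1,0,1} = 2
G(6) = mex{2,1,2} = 0
G(7) = mex{0,2,0} = 1
G(8) = mex{1,0,1,0} = 2
G(9) = mex{2,1,2,1,0} = 3
G(10) = mex{3,2,0,2,1} = 4
G(11) = mex{4,3,1,0,2} = 5
G(12) = mex{5,4,2,1,0} = 3
G_A(12) = 3.
Pile B, S = {2, 3, 4, 7}:
n :  0  1  2  3  4  5  6  7  8  9 10 11 12 13 14 15 16 17 18 19 20 21 22 23 24 25
G :  0  0  1  1  2  2  0  3  1  4  2  0  0  1  1  2  2  0  3  1  4  2  0  0  1  1
G_B(25) = 1.
Pile C, S = {2, 4, 5, 7, 8}:
n :  0  1  2  3  4  5  6  7  8  9 10 11 12 13 14 15 16 17 18 19 20 21 22 23
G :  0  0  1  1  2  2  3  3  4  4  0  0  1  1  2  2  3  3  4  4  0  0  1  1
G_C(23) = 1.
Combined Grundy value = 3 ⊕ 1 ⊕ 1 = 3.

3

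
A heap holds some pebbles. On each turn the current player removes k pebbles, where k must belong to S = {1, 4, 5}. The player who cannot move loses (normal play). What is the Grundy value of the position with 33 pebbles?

G(0) = 0
G(1) = mex{0} = 1
G(2) = mex{1} = 0
G(3) = mex{0} = 1
G(4) = mex{1,0} = 2
G(5) = mex{2,1,0} = 3
G(6) = mex{3,0,1} = 2
G(7) = mex{2,1,0} = 3
G(8) = mex{3,2,1} = 0
G(9) = mex{0,3,2} = 1
G(10) = mex{1,2,3} = 0
G(11) = mex{0,3,2} = 1
G(12) = mex{1,0,3} = 2
G(13) = mex{2,1,0} = 3
G(14) = mex{3,0,1} = 2
G(15) = mex{2,1,0} = 3
G(16) = mex{3,2,1} = 0
G(17) = mex{0,3,2} = 1
G(18) = mex{1,2,3} = 0
G(19) = mex{0,3,2} = 1
G(20) = mex{1,0,3} = 2
G(21) = mex{2,1,0} = 3
G(22) = mex{3,0,1} = 2
G(23) = mex{2,1,0} = 3
G(24) = mex{3,2,1} = 0
G(25) = mex{0,3,2} = 1
G(26) = mex{1,2,3} = 0
G(27) = mex{0,3,2} = 1
G(28) = mex{1,0,3} = 2
G(29) = mex{2,1,0} = 3
G(30) = mex{3,0,1} = 2
G(31) = mex{2,1,0} = 3
G(32) = mex{3,2,1} = 0
G(33) = mex{0,3,2} = 1

1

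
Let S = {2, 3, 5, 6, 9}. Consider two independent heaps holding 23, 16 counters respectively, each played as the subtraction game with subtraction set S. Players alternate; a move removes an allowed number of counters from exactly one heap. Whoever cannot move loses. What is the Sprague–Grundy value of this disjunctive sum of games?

All heaps use S = {2, 3, 5, 6, 9}:
G(0) = 0
G(1) = mex{} = 0
G(2) = mex{0} = 1
G(3) = mex{0,0} = 1
G(4) = mex{1,0} = 2
G(5) = mex{1,1,0} = 2
G(6) = mex{2,1,0,0} = 3
G(7) = mex{2,2,1,0} = 3
G(8) = mex{3,2,1,1} = 0
G(9) = mex{3,3,2,1,0} = 4
G(10) = mex{0,3,2,2,0} = 1
G(11) = mex{4,0,3,2,1} = 5
G(12) = mex{1,4,3,3,1} = 0
G(13) = mex{5,1,0,3,2} = 4
G(14) = mex{0,5,4,0,2} = 1
G(15) = mex{4,0,1,4,3} = 2
G(16) = mex{1,4,5,1,3} = 0
G(17) = mex{2,1,0,5,0} = 3
G(18) = mex{0,2,4,0,4} = 1
G(19) = mex{3,0,1,4,1} = 2
G(20) = mex{1,3,2,1,5} = 0
G(21) = mex{2,1,0,2,0} = 3
G(22) = mex{0,2,3,0,4} = 1
G(23) = mex{3,0,1,3,1} = 2
Heap A: G(23) = 2.
Heap B: G(16) = 0.
Combined Grundy value = 2 ⊕ 0 = 2.

2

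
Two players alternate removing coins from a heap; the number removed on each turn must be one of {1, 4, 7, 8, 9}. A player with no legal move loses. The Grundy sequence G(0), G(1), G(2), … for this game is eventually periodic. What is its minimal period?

G(0) = 0
G(1) = mex{0} = 1
G(2) = mex{1} = 0
G(3) = mex{0} = 1
G(4) = mex{1,0} = 2
G(5) = mex{2,1} = 0
G(6) = mex{0,0} = 1
G(7) = mex{1,1,0} = 2
G(8) = mex{2,2,1,0} = 3
G(9) = mex{3,0,0,1,0} = 2
G(10) = mex{2,1,1,0,1} = 3
G(11) = mex{3,2,2,1,0} = 4
G(12) = mex{4,3,0,2,1} = 5
G(13) = mex{5,2,1,0,2} = 3
G(14) = mex{3,3,2,1,0} = 4
G(15) = mex{4,4,3,2,1} = 0
G(16) = mex{0,5,2,3,2} = 1
G(17) = mex{1,3,3,2,3} = 0
G(18) = mex{0,4,4,3,2} = 1
G(19) = mex{1,0,5,4,3} = 2
G(20) = mex{2,1,3,5,4} = 0
G(21) = mex{0,0,4,3,5} = 1
G(22) = mex{1,1,0,4,3} = 2
G(23) = mex{2,2,1,0,4} = 3
G(24) = mex{3,0,0,1,0} = 2
G(25) = mex{2,1,1,0,1} = 3
G(26) = mex{3,2,2,1,0} = 4
G(27) = mex{4,3,0,2,1} = 5
G(28) = mex{5,2,1,0,2} = 3
G(29) = mex{3,3,2,1,0} = 4
G(30) = mex{4,4,3,2,1} = 0
G(31) = mex{0,5,2,3,2} = 1
G(n+15) = G(n) holds for n = 0,…,8 (a full window of length max(S) = 9), so the sequence is purely periodic with period 15.

15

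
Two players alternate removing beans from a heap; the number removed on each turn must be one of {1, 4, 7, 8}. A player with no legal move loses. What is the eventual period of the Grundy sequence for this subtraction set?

25

n :  0  1  2  3  4  5  6  7  8  9 10 11 12 13 14 15 16 17 18 19 20 21 22 23 24 25 26 27 28 29 30 31 32 33 34 35 36 37 38 39 40 41 42 43 44 45 46 47 48 49 50 51
G :  0  1  0  1  2  0  1  2  3  2  3  0  1  3  0  1  0  1  2  3  2  4  3  2  3  0  1  0  1  2  0  1  2  3  2  3  0  1  3  0  1  0  1  2  3  2  4  3  2  3  0  1
G(n+25) = G(n) holds for n = 0,…,7 (a full window of length max(S) = 8), so the sequence is purely periodic with period 25.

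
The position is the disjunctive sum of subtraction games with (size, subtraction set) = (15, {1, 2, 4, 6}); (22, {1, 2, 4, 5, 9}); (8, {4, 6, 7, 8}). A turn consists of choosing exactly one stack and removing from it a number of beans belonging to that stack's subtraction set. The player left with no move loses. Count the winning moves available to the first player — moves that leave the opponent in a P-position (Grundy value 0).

1

Stack A, S = {1, 2, 4, 6}:
n :  0  1  2  3  4  5  6  7  8  9 10 11 12 13 14 15
G :  0  1  2  0  1  2  3  4  0  1  2  0  1  2  3  4
G_A(15) = 4.
Stack B, S = {1, 2, 4, 5, 9}:
G(0) = 0
G(1) = mex{0} = 1
G(2) = mex{1,0} = 2
G(3) = mex{2,1} = 0
G(4) = mex{0,2,0} = 1
G(5) = mex{1,0,1,0} = 2
G(6) = mex{2,1,2,1} = 0
G(7) = mex{0,2,0,2} = 1
G(8) = mex{1,0,1,0} = 2
G(9) = mex{2,1,2,1,0} = 3
G(10) = mex{3,2,0,2,1} = 4
G(11) = mex{4,3,1,0,2} = 5
G(12) = mex{5,4,2,1,0} = 3
G(13) = mex{3,5,3,2,1} = 0
G(14) = mex{0,3,4,3,2} = 1
G(15) = mex{1,0,5,4,0} = 2
G(16) = mex{2,1,3,5,1} = 0
G(17) = mex{0,2,0,3,2} = 1
G(18) = mex{1,0,1,0,3} = 2
G(19) = mex{2,1,2,1,4} = 0
G(20) = mex{0,2,0,2,5} = 1
G(21) = mex{1,0,1,0,3} = 2
G(22) = mex{2,1,2,1,0} = 3
G_B(22) = 3.
Stack C, S = {4, 6, 7, 8}:
G(0) = 0
G(1) = mex{} = 0
G(2) = mex{} = 0
G(3) = mex{} = 0
G(4) = mex{0} = 1
G(5) = mex{0} = 1
G(6) = mex{0,0} = 1
G(7) = mex{0,0,0} = 1
G(8) = mex{1,0,0,0} = 2
G_C(8) = 2.
Combined Grundy value = 4 ⊕ 3 ⊕ 2 = 5.
A winning move leaves total XOR = 0, i.e. changes one component's Grundy value g to g ⊕ X where X is the current total.
Stack A: need g' = 4⊕5 = 1. Options: 15−1→G=3, 15−2→G=2, 15−4→G=0, 15−6→G=1. Hits: 1.
Stack B: need g' = 3⊕5 = 6. Options: 22−1→G=2, 22−2→G=1, 22−4→G=2, 22−5→G=1, 22−9→G=0. Hits: 0.
Stack C: need g' = 2⊕5 = 7. Options: 8−4→G=1, 8−6→G=0, 8−7→G=0, 8−8→G=0. Hits: 0.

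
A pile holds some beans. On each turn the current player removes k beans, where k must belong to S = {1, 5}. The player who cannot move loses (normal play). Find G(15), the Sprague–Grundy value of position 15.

1

G(0) = 0
G(1) = mex{0} = 1
G(2) = mex{1} = 0
G(3) = mex{0} = 1
G(4) = mex{1} = 0
G(5) = mex{0,0} = 1
G(6) = mex{1,1} = 0
G(7) = mex{0,0} = 1
G(8) = mex{1,1} = 0
G(9) = mex{0,0} = 1
G(10) = mex{1,1} = 0
G(11) = mex{0,0} = 1
G(12) = mex{1,1} = 0
G(13) = mex{0,0} = 1
G(14) = mex{1,1} = 0
G(15) = mex{0,0} = 1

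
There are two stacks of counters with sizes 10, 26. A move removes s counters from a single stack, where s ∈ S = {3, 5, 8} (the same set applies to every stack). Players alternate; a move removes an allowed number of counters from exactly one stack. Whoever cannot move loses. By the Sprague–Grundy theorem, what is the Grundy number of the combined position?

All stacks use S = {3, 5, 8}:
G(0) = 0
G(1) = mex{} = 0
G(2) = mex{} = 0
G(3) = mex{0} = 1
G(4) = mex{0} = 1
G(5) = mex{0,0} = 1
G(6) = mex{1,0} = 2
G(7) = mex{1,0} = 2
G(8) = mex{1,1,0} = 2
G(9) = mex{2,1,0} = 3
G(10) = mex{2,1,0} = 3
G(11) = mex{2,2,1} = 0
G(12) = mex{3,2,1} = 0
G(13) = mex{3,2,1} = 0
G(14) = mex{0,3,2} = 1
G(15) = mex{0,3,2} = 1
G(16) = mex{0,0,2} = 1
G(17) = mex{1,0,3} = 2
G(18) = mex{1,0,3} = 2
G(19) = mex{1,1,0} = 2
G(20) = mex{2,1,0} = 3
G(21) = mex{2,1,0} = 3
G(22) = mex{2,2,1} = 0
G(23) = mex{3,2,1} = 0
G(24) = mex{3,2,1} = 0
G(25) = mex{0,3,2} = 1
G(26) = mex{0,3,2} = 1
Stack A: G(10) = 3.
Stack B: G(26) = 1.
Combined Grundy value = 3 ⊕ 1 = 2.

2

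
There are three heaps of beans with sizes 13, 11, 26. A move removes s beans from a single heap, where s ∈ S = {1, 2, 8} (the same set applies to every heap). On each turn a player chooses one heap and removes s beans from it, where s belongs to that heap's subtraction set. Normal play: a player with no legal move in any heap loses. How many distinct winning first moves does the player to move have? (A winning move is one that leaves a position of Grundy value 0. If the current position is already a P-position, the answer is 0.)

1

All heaps use S = {1, 2, 8}:
n :  0  1  2  3  4  5  6  7  8  9 10 11 12 13 14 15 16 17 18 19 20 21 22 23 24 25 26
G :  0  1  2  0  1  2  0  1  2  0  1  2  0  1  2  0  1  2  0  1  2  0  1  2  0  1  2
Heap A: G(13) = 1.
Heap B: G(11) = 2.
Heap C: G(26) = 2.
Combined Grundy value = 1 ⊕ 2 ⊕ 2 = 1.
A winning move leaves total XOR = 0, i.e. changes one component's Grundy value g to g ⊕ X where X is the current total.
Heap A: need g' = 1⊕1 = 0. Options: 13−1→G=0, 13−2→G=2, 13−8→G=2. Hits: 1.
Heap B: need g' = 2⊕1 = 3. Options: 11−1→G=1, 11−2→G=0, 11−8→G=0. Hits: 0.
Heap C: need g' = 2⊕1 = 3. Options: 26−1→G=1, 26−2→G=0, 26−8→G=0. Hits: 0.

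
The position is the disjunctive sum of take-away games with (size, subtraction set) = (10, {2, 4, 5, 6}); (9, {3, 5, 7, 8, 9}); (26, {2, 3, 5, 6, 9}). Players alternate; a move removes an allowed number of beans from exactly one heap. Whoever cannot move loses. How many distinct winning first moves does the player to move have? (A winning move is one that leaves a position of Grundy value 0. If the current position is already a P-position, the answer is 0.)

6

Heap A, S = {2, 4, 5, 6}:
n :  0  1  2  3  4  5  6  7  8  9 10
G :  0  0  1  1  2  2  3  3  0  0  1
G_A(10) = 1.
Heap B, S = {3, 5, 7, 8, 9}:
n : 0 1 2 3 4 5 6 7 8 9
G : 0 0 0 1 1 1 2 2 2 3
G_B(9) = 3.
Heap C, S = {2, 3, 5, 6, 9}:
G(0) = 0
G(1) = mex{} = 0
G(2) = mex{0} = 1
G(3) = mex{0,0} = 1
G(4) = mex{1,0} = 2
G(5) = mex{1,1,0} = 2
G(6) = mex{2,1,0,0} = 3
G(7) = mex{2,2,1,0} = 3
G(8) = mex{3,2,1,1} = 0
G(9) = mex{3,3,2,1,0} = 4
G(10) = mex{0,3,2,2,0} = 1
G(11) = mex{4,0,3,2,1} = 5
G(12) = mex{1,4,3,3,1} = 0
G(13) = mex{5,1,0,3,2} = 4
G(14) = mex{0,5,4,0,2} = 1
G(15) = mex{4,0,1,4,3} = 2
G(16) = mex{1,4,5,1,3} = 0
G(17) = mex{2,1,0,5,0} = 3
G(18) = mex{0,2,4,0,4} = 1
G(19) = mex{3,0,1,4,1} = 2
G(20) = mex{1,3,2,1,5} = 0
G(21) = mex{2,1,0,2,0} = 3
G(22) = mex{0,2,3,0,4} = 1
G(23) = mex{3,0,1,3,1} = 2
G(24) = mex{1,3,2,1,2} = 0
G(25) = mex{2,1,0,2,0} = 3
G(26) = mex{0,2,3,0,3} = 1
G_C(26) = 1.
Combined Grundy value = 1 ⊕ 3 ⊕ 1 = 3.
A winning move leaves total XOR = 0, i.e. changes one component's Grundy value g to g ⊕ X where X is the current total.
Heap A: need g' = 1⊕3 = 2. Options: 10−2→G=0, 10−4→G=3, 10−5→G=2, 10−6→G=2. Hits: 2.
Heap B: need g' = 3⊕3 = 0. Options: 9−3→G=2, 9−5→G=1, 9−7→G=0, 9−8→G=0, 9−9→G=0. Hits: 3.
Heap C: need g' = 1⊕3 = 2. Options: 26−2→G=0, 26−3→G=2, 26−5→G=3, 26−6→G=0, 26−9→G=3. Hits: 1.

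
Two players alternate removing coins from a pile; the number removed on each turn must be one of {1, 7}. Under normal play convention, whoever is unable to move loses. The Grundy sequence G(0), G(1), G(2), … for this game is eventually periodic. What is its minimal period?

n :  0  1  2  3  4  5  6  7  8  9 10 11 12 13 14
G :  0  1  0  1  0  1  0  1  0  1  0  1  0  1  0
G(n+2) = G(n) holds for n = 0,…,6 (a full window of length max(S) = 7), so the sequence is purely periodic with period 2.

2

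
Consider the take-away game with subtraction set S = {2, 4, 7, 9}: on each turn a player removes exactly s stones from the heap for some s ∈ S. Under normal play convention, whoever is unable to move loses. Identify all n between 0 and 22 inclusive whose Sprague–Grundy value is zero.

n :  0  1  2  3  4  5  6  7  8  9 10 11 12 13 14 15 16 17 18 19 20 21 22
G :  0  0  1  1  2  2  0  3  1  4  2  0  0  1  1  2  2  0  3  1  4  2  0
P-positions are exactly the n with G(n) = 0.

0, 1, 6, 11, 12, 17, 22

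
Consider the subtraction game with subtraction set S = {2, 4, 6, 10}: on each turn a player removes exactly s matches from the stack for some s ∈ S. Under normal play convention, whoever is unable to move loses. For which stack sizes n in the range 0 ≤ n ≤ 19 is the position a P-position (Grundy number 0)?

0, 1, 8, 9, 16, 17

n :  0  1  2  3  4  5  6  7  8  9 10 11 12 13 14 15 16 17 18 19
G :  0  0  1  1  2  2  3  3  0  0  1  1  2  2  3  3  0  0  1  1
P-positions are exactly the n with G(n) = 0.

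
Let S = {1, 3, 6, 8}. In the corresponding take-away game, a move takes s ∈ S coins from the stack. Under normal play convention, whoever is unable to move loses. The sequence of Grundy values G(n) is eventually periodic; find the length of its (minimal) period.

n :  0  1  2  3  4  5  6  7  8  9 10 11 12 13 14 15 16 17 18 19
G :  0  1  0  1  0  1  2  3  2  0  1  0  1  0  1  2  3  2  0  1
G(n+9) = G(n) holds for n = 0,…,7 (a full window of length max(S) = 8), so the sequence is purely periodic with period 9.

9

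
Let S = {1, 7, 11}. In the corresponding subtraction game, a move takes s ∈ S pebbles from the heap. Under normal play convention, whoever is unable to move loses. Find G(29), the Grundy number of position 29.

n :  0  1  2  3  4  5  6  7  8  9 10 11 12 13 14 15 16 17 18 19 20 21 22 23 24 25 26 27 28 29
G :  0  1  0  1  0  1  0  1  0  1  0  1  0  1  0  1  0  1  0  1  0  1  0  1  0  1  0  1  0  1

1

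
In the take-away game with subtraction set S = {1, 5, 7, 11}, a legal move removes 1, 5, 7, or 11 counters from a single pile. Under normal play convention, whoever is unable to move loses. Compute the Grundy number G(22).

0

G(0) = 0
G(1) = mex{0} = 1
G(2) = mex{1} = 0
G(3) = mex{0} = 1
G(4) = mex{1} = 0
G(5) = mex{0,0} = 1
G(6) = mex{1,1} = 0
G(7) = mex{0,0,0} = 1
G(8) = mex{1,1,1} = 0
G(9) = mex{0,0,0} = 1
G(10) = mex{1,1,1} = 0
G(11) = mex{0,0,0,0} = 1
G(12) = mex{1,1,1,1} = 0
G(13) = mex{0,0,0,0} = 1
G(14) = mex{1,1,1,1} = 0
G(15) = mex{0,0,0,0} = 1
G(16) = mex{1,1,1,1} = 0
G(17) = mex{0,0,0,0} = 1
G(18) = mex{1,1,1,1} = 0
G(19) = mex{0,0,0,0} = 1
G(20) = mex{1,1,1,1} = 0
G(21) = mex{0,0,0,0} = 1
G(22) = mex{1,1,1,1} = 0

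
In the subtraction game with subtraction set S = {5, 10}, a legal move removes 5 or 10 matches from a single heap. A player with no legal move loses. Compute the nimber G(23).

1

G(0) = 0
G(1) = mex{} = 0
G(2) = mex{} = 0
G(3) = mex{} = 0
G(4) = mex{} = 0
G(5) = mex{0} = 1
G(6) = mex{0} = 1
G(7) = mex{0} = 1
G(8) = mex{0} = 1
G(9) = mex{0} = 1
G(10) = mex{1,0} = 2
G(11) = mex{1,0} = 2
G(12) = mex{1,0} = 2
G(13) = mex{1,0} = 2
G(14) = mex{1,0} = 2
G(15) = mex{2,1} = 0
G(16) = mex{2,1} = 0
G(17) = mex{2,1} = 0
G(18) = mex{2,1} = 0
G(19) = mex{2,1} = 0
G(20) = mex{0,2} = 1
G(21) = mex{0,2} = 1
G(22) = mex{0,2} = 1
G(23) = mex{0,2} = 1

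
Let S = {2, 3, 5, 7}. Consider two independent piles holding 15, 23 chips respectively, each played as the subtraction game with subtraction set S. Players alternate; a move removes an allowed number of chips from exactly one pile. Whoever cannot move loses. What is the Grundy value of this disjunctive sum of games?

1

All piles use S = {2, 3, 5, 7}:
G(0) = 0
G(1) = mex{} = 0
G(2) = mex{0} = 1
G(3) = mex{0,0} = 1
G(4) = mex{1,0} = 2
G(5) = mex{1,1,0} = 2
G(6) = mex{2,1,0} = 3
G(7) = mex{2,2,1,0} = 3
G(8) = mex{3,2,1,0} = 4
G(9) = mex{3,3,2,1} = 0
G(10) = mex{4,3,2,1} = 0
G(11) = mex{0,4,3,2} = 1
G(12) = mex{0,0,3,2} = 1
G(13) = mex{1,0,4,3} = 2
G(14) = mex{1,1,0,3} = 2
G(15) = mex{2,1,0,4} = 3
G(16) = mex{2,2,1,0} = 3
G(17) = mex{3,2,1,0} = 4
G(18) = mex{3,3,2,1} = 0
G(19) = mex{4,3,2,1} = 0
G(20) = mex{0,4,3,2} = 1
G(21) = mex{0,0,3,2} = 1
G(22) = mex{1,0,4,3} = 2
G(23) = mex{1,1,0,3} = 2
Pile A: G(15) = 3.
Pile B: G(23) = 2.
Combined Grundy value = 3 ⊕ 2 = 1.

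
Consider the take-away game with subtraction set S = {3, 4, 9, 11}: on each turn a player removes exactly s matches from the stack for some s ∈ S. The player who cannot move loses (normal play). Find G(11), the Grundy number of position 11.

1

n :  0  1  2  3  4  5  6  7  8  9 10 11
G :  0  0  0  1  1  1  2  0  0  3  1  1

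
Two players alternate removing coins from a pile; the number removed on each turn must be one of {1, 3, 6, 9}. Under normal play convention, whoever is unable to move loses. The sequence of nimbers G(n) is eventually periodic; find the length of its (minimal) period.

12

n :  0  1  2  3  4  5  6  7  8  9 10 11 12 13 14 15 16 17 18 19 20 21 22 23 24 25
G :  0  1  0  1  0  1  2  3  2  3  2  3  0  1  0  1  0  1  2  3  2  3  2  3  0  1
G(n+12) = G(n) holds for n = 0,…,8 (a full window of length max(S) = 9), so the sequence is purely periodic with period 12.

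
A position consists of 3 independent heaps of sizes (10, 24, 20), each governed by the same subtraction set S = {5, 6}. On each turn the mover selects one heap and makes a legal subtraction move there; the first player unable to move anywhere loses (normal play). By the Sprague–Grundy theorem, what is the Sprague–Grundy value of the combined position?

3

All heaps use S = {5, 6}:
G(0) = 0
G(1) = mex{} = 0
G(2) = mex{} = 0
G(3) = mex{} = 0
G(4) = mex{} = 0
G(5) = mex{0} = 1
G(6) = mex{0,0} = 1
G(7) = mex{0,0} = 1
G(8) = mex{0,0} = 1
G(9) = mex{0,0} = 1
G(10) = mex{1,0} = 2
G(11) = mex{1,1} = 0
G(12) = mex{1,1} = 0
G(13) = mex{1,1} = 0
G(14) = mex{1,1} = 0
G(15) = mex{2,1} = 0
G(16) = mex{0,2} = 1
G(17) = mex{0,0} = 1
G(18) = mex{0,0} = 1
G(19) = mex{0,0} = 1
G(20) = mex{0,0} = 1
G(21) = mex{1,0} = 2
G(22) = mex{1,1} = 0
G(23) = mex{1,1} = 0
G(24) = mex{1,1} = 0
Heap A: G(10) = 2.
Heap B: G(24) = 0.
Heap C: G(20) = 1.
Combined Grundy value = 2 ⊕ 0 ⊕ 1 = 3.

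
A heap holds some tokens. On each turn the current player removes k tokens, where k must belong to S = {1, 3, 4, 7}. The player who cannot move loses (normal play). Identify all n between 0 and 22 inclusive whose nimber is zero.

0, 2, 8, 10, 16, 18

n :  0  1  2  3  4  5  6  7  8  9 10 11 12 13 14 15 16 17 18 19 20 21 22
G :  0  1  0  1  2  3  2  3  0  1  0  1  2  3  2  3  0  1  0  1  2  3  2
P-positions are exactly the n with G(n) = 0.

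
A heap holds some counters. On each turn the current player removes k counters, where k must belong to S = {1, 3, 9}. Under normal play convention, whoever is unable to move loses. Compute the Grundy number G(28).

G(0) = 0
G(1) = mex{0} = 1
G(2) = mex{1} = 0
G(3) = mex{0,0} = 1
G(4) = mex{1,1} = 0
G(5) = mex{0,0} = 1
G(6) = mex{1,1} = 0
G(7) = mex{0,0} = 1
G(8) = mex{1,1} = 0
G(9) = mex{0,0,0} = 1
G(10) = mex{1,1,1} = 0
G(11) = mex{0,0,0} = 1
G(12) = mex{1,1,1} = 0
G(13) = mex{0,0,0} = 1
G(14) = mex{1,1,1} = 0
G(15) = mex{0,0,0} = 1
G(16) = mex{1,1,1} = 0
G(17) = mex{0,0,0} = 1
G(18) = mex{1,1,1} = 0
G(19) = mex{0,0,0} = 1
G(20) = mex{1,1,1} = 0
G(21) = mex{0,0,0} = 1
G(22) = mex{1,1,1} = 0
G(23) = mex{0,0,0} = 1
G(24) = mex{1,1,1} = 0
G(25) = mex{0,0,0} = 1
G(26) = mex{1,1,1} = 0
G(27) = mex{0,0,0} = 1
G(28) = mex{1,1,1} = 0

0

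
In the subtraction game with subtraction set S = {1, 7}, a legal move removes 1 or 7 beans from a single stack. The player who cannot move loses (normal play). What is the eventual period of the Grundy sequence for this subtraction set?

n :  0  1  2  3  4  5  6  7  8  9 10 11 12 13 14
G :  0  1  0  1  0  1  0  1  0  1  0  1  0  1  0
G(n+2) = G(n) holds for n = 0,…,6 (a full window of length max(S) = 7), so the sequence is purely periodic with period 2.

2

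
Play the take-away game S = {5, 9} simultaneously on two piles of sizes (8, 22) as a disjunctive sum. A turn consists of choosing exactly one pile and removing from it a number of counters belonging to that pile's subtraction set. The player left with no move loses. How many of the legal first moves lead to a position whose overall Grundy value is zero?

0

All piles use S = {5, 9}:
G(0) = 0
G(1) = mex{} = 0
G(2) = mex{} = 0
G(3) = mex{} = 0
G(4) = mex{} = 0
G(5) = mex{0} = 1
G(6) = mex{0} = 1
G(7) = mex{0} = 1
G(8) = mex{0} = 1
G(9) = mex{0,0} = 1
G(10) = mex{1,0} = 2
G(11) = mex{1,0} = 2
G(12) = mex{1,0} = 2
G(13) = mex{1,0} = 2
G(14) = mex{1,1} = 0
G(15) = mex{2,1} = 0
G(16) = mex{2,1} = 0
G(17) = mex{2,1} = 0
G(18) = mex{2,1} = 0
G(19) = mex{0,2} = 1
G(20) = mex{0,2} = 1
G(21) = mex{0,2} = 1
G(22) = mex{0,2} = 1
Pile A: G(8) = 1.
Pile B: G(22) = 1.
Combined Grundy value = 1 ⊕ 1 = 0.
A winning move leaves total XOR = 0, i.e. changes one component's Grundy value g to g ⊕ X where X is the current total.
Pile A: target g' = 1⊕0 = 1, but every legal move changes the Grundy value (mex property), so 0 moves.
Pile B: target g' = 1⊕0 = 1, but every legal move changes the Grundy value (mex property), so 0 moves.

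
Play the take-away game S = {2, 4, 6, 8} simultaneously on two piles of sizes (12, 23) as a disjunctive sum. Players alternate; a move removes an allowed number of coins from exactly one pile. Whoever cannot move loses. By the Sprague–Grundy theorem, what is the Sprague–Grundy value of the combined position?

0

All piles use S = {2, 4, 6, 8}:
G(0) = 0
G(1) = mex{} = 0
G(2) = mex{0} = 1
G(3) = mex{0} = 1
G(4) = mex{1,0} = 2
G(5) = mex{1,0} = 2
G(6) = mex{2,1,0} = 3
G(7) = mex{2,1,0} = 3
G(8) = mex{3,2,1,0} = 4
G(9) = mex{3,2,1,0} = 4
G(10) = mex{4,3,2,1} = 0
G(11) = mex{4,3,2,1} = 0
G(12) = mex{0,4,3,2} = 1
G(13) = mex{0,4,3,2} = 1
G(14) = mex{1,0,4,3} = 2
G(15) = mex{1,0,4,3} = 2
G(16) = mex{2,1,0,4} = 3
G(17) = mex{2,1,0,4} = 3
G(18) = mex{3,2,1,0} = 4
G(19) = mex{3,2,1,0} = 4
G(20) = mex{4,3,2,1} = 0
G(21) = mex{4,3,2,1} = 0
G(22) = mex{0,4,3,2} = 1
G(23) = mex{0,4,3,2} = 1
Pile A: G(12) = 1.
Pile B: G(23) = 1.
Combined Grundy value = 1 ⊕ 1 = 0.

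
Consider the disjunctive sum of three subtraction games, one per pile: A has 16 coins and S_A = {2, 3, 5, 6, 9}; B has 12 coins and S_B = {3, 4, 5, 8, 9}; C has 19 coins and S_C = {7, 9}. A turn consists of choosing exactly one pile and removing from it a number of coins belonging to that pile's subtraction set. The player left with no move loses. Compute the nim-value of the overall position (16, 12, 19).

0

Pile A, S = {2, 3, 5, 6, 9}:
G(0) = 0
G(1) = mex{} = 0
G(2) = mex{0} = 1
G(3) = mex{0,0} = 1
G(4) = mex{1,0} = 2
G(5) = mex{1,1,0} = 2
G(6) = mex{2,1,0,0} = 3
G(7) = mex{2,2,1,0} = 3
G(8) = mex{3,2,1,1} = 0
G(9) = mex{3,3,2,1,0} = 4
G(10) = mex{0,3,2,2,0} = 1
G(11) = mex{4,0,3,2,1} = 5
G(12) = mex{1,4,3,3,1} = 0
G(13) = mex{5,1,0,3,2} = 4
G(14) = mex{0,5,4,0,2} = 1
G(15) = mex{4,0,1,4,3} = 2
G(16) = mex{1,4,5,1,3} = 0
G_A(16) = 0.
Pile B, S = {3, 4, 5, 8, 9}:
G(0) = 0
G(1) = mex{} = 0
G(2) = mex{} = 0
G(3) = mex{0} = 1
G(4) = mex{0,0} = 1
G(5) = mex{0,0,0} = 1
G(6) = mex{1,0,0} = 2
G(7) = mex{1,1,0} = 2
G(8) = mex{1,1,1,0} = 2
G(9) = mex{2,1,1,0,0} = 3
G(10) = mex{2,2,1,0,0} = 3
G(11) = mex{2,2,2,1,0} = 3
G(12) = mex{3,2,2,1,1} = 0
G_B(12) = 0.
Pile C, S = {7, 9}:
n :  0  1  2  3  4  5  6  7  8  9 10 11 12 13 14 15 16 17 18 19
G :  0  0  0  0  0  0  0  1  1  1  1  1  1  1  2  2  0  0  0  0
G_C(19) = 0.
Combined Grundy value = 0 ⊕ 0 ⊕ 0 = 0.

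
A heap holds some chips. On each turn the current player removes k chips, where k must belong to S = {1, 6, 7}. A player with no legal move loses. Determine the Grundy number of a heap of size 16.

0

n :  0  1  2  3  4  5  6  7  8  9 10 11 12 13 14 15 16
G :  0  1  0  1  0  1  2  3  2  3  2  3  0  1  0  1  0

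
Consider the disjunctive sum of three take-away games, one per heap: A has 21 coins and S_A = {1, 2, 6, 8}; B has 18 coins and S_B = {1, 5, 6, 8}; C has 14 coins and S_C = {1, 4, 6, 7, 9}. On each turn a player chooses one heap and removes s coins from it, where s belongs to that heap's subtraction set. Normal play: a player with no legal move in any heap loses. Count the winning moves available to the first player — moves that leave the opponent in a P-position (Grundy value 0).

3

Heap A, S = {1, 2, 6, 8}:
n :  0  1  2  3  4  5  6  7  8  9 10 11 12 13 14 15 16 17 18 19 20 21
G :  0  1  2  0  1  2  3  0  1  2  0  1  2  3  0  1  2  0  1  2  3  0
G_A(21) = 0.
Heap B, S = {1, 5, 6, 8}:
G(0) = 0
G(1) = mex{0} = 1
G(2) = mex{1} = 0
G(3) = mex{0} = 1
G(4) = mex{1} = 0
G(5) = mex{0,0} = 1
G(6) = mex{1,1,0} = 2
G(7) = mex{2,0,1} = 3
G(8) = mex{3,1,0,0} = 2
G(9) = mex{2,0,1,1} = 3
G(10) = mex{3,1,0,0} = 2
G(11) = mex{2,2,1,1} = 0
G(12) = mex{0,3,2,0} = 1
G(13) = mex{1,2,3,1} = 0
G(14) = mex{0,3,2,2} = 1
G(15) = mex{1,2,3,3} = 0
G(16) = mex{0,0,2,2} = 1
G(17) = mex{1,1,0,3} = 2
G(18) = mex{2,0,1,2} = 3
G_B(18) = 3.
Heap C, S = {1, 4, 6, 7, 9}:
n :  0  1  2  3  4  5  6  7  8  9 10 11 12 13 14
G :  0  1  0  1  2  0  1  2  3  2  0  1  2  0  1
G_C(14) = 1.
Combined Grundy value = 0 ⊕ 3 ⊕ 1 = 2.
A winning move leaves total XOR = 0, i.e. changes one component's Grundy value g to g ⊕ X where X is the current total.
Heap A: need g' = 0⊕2 = 2. Options: 21−1→G=3, 21−2→G=2, 21−6→G=1, 21−8→G=3. Hits: 1.
Heap B: need g' = 3⊕2 = 1. Options: 18−1→G=2, 18−5→G=0, 18−6→G=1, 18−8→G=2. Hits: 1.
Heap C: need g' = 1⊕2 = 3. Options: 14−1→G=0, 14−4→G=0, 14−6→G=3, 14−7→G=2, 14−9→G=0. Hits: 1.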